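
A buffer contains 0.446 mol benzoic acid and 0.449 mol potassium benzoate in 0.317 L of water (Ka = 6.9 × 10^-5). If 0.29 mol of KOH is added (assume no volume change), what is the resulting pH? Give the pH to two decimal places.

OH- converts C6H5COOH to C6H5COO-: C6H5COOH → 0.156 mol, C6H5COO- → 0.739 mol.
pKa = −log(6.9 × 10^-5) = 4.161
Henderson–Hasselbalch with mole ratio 0.739/0.156: pH = 4.161 + (+0.676)

pH = 4.84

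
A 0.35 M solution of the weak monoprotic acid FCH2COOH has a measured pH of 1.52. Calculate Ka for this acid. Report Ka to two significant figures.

[H+] = 10^(-1.52) = 3.02 × 10^-2 M
At equilibrium [HA] = 0.35 − 3.02 × 10^-2 = 3.20 × 10^-1 M
Ka = [H+][A-]/[HA] = (3.02 × 10^-2)² / 3.20 × 10^-1 = 2.9 × 10^-3

Ka = 2.9 × 10^-3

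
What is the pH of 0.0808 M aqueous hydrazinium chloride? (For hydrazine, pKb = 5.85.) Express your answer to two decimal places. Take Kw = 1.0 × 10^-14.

pH = 4.62

N2H5+ is the conjugate acid of the weak base N2H4.
Kb = 10^(−5.85) = 1.41 × 10^-6
Ka = Kw/Kb = 1.0×10^-14 / 1.41 × 10^-6 = 7.09 × 10^-9
From the ICE table, Ka = x²/(0.0808 − x) = 7.09 × 10^-9.
Neglecting x in the denominator: x = √(7.09 × 10^-9 × 0.0808) = 2.39 × 10^-5 M
(x/C₀ = 0.03% < 5%, so the approximation holds.)
pH = −log(2.39 × 10^-5) = 4.62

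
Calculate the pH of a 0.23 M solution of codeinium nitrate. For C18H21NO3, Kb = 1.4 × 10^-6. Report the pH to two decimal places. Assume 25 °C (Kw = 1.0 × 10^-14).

C18H22NO3+ is the conjugate acid of the weak base C18H21NO3.
Ka = Kw/Kb = 1.0×10^-14 / 1.4 × 10^-6 = 7.14 × 10^-9
Ka = [H+]²/(0.23 − [H+]) = 7.14 × 10^-9
Neglecting [H+] in the denominator: [H+] = √(7.14 × 10^-9 × 0.23) = 4.05 × 10^-5 M
pH = −log(4.05 × 10^-5) = 4.39

pH = 4.39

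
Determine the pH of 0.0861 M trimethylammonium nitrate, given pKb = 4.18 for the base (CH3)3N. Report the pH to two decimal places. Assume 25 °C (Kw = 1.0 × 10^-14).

(CH3)3NH+ is the conjugate acid of the weak base (CH3)3N.
Kb = 10^(−4.18) = 6.61 × 10^-5
Ka = Kw/Kb = 1.0×10^-14 / 6.61 × 10^-5 = 1.51 × 10^-10
From the ICE table, Ka = [H+]²/(0.0861 − [H+]) = 1.51 × 10^-10.
Assume [H+] ≪ 0.0861: [H+] ≈ √(1.51 × 10^-10 × 0.0861) = 3.61 × 10^-6 M
Check: 0.0042% ionized — well under 5%, approximation valid.
pH = −log(3.61 × 10^-6) = 5.44

pH = 5.44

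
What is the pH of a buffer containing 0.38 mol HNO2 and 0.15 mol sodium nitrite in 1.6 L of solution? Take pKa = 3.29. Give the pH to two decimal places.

Henderson–Hasselbalch: pH = pKa + log([NO2-]/[HNO2]) = 3.29 + log(0.15/0.38)
pH = 3.29 + (-0.404) = 2.89

pH = 2.89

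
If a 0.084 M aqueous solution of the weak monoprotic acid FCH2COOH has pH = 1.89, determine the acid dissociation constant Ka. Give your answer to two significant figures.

[H+] = 10^(-1.89) = 1.29 × 10^-2 M
At equilibrium [HA] = 0.084 − 1.29 × 10^-2 = 7.11 × 10^-2 M
Ka = [H+][A-]/[HA] = (1.29 × 10^-2)² / 7.11 × 10^-2 = 2.3 × 10^-3

Ka = 2.3 × 10^-3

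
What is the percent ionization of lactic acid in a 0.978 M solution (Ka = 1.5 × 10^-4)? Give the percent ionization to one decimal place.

1.2%

CH3CH(OH)COOH ⇌ CH3CH(OH)COO- + H+; let x = [H+] at equilibrium.
x ≈ √(Ka·C₀) = √(1.5 × 10^-4 × 0.978) = 1.21 × 10^-2 M
% ionization = x/C₀ × 100% = 1.21 × 10^-2/0.978 × 100% = 1.2%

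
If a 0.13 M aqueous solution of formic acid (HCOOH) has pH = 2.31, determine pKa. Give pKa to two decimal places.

[H+] = 10^(-2.31) = 4.90 × 10^-3 M
At equilibrium [HA] = 0.13 − 4.90 × 10^-3 = 1.25 × 10^-1 M
Ka = [H+][A-]/[HA] = (4.90 × 10^-3)² / 1.25 × 10^-1 = 1.92 × 10^-4
pKa = -log(1.92 × 10^-4) = 3.72

pKa = 3.72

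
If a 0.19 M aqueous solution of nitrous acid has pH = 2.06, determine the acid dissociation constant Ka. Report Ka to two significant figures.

[H+] = 10^(-2.06) = 8.71 × 10^-3 M
At equilibrium [HA] = 0.19 − 8.71 × 10^-3 = 1.81 × 10^-1 M
Ka = [H+][A-]/[HA] = (8.71 × 10^-3)² / 1.81 × 10^-1 = 4.2 × 10^-4

Ka = 4.2 × 10^-4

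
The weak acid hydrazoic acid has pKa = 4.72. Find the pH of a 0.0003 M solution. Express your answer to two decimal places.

HN3 ⇌ N3- + H+
Ka = 10^(−4.72) = 1.91 × 10^-5
From the ICE table, Ka = [H+]²/(0.0003 − [H+]) = 1.91 × 10^-5.
[H+] is not negligible relative to C₀; solve [H+]² + 1.91e-05·[H+] − 5.73e-09 = 0.
[H+] = (−Ka + √(Ka² + 4·Ka·C₀))/2 = 6.67 × 10^-5 M
pH = −log(6.67 × 10^-5) = 4.18

pH = 4.18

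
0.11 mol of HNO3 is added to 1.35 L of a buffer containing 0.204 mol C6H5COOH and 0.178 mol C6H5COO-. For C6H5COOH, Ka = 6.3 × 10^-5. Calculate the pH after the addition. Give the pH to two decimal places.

pH = 3.54

Added H+ converts C6H5COO- to C6H5COOH: C6H5COOH → 0.314 mol, C6H5COO- → 0.068 mol.
pKa = −log(6.3 × 10^-5) = 4.201
Henderson–Hasselbalch with mole ratio 0.068/0.314: pH = 4.201 + (-0.664)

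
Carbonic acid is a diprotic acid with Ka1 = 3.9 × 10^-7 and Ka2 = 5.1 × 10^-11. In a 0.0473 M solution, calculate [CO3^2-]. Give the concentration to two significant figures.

First ionization gives [H+] ≈ [HCO3-] = 1.36 × 10^-4 M.
Second step: Ka2 = [H+][CO3^2-]/[HCO3-] ≈ [CO3^2-] (since [H+] ≈ [HCO3-]).
So [CO3^2-] ≈ Ka2.

5.1 × 10^-11 M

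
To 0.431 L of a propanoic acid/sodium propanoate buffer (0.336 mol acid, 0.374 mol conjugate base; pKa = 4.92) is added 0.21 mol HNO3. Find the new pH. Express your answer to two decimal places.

Added H+ converts CH3CH2COO- to CH3CH2COOH: CH3CH2COOH → 0.546 mol, CH3CH2COO- → 0.164 mol.
Henderson–Hasselbalch with mole ratio 0.164/0.546: pH = 4.92 + (-0.522)

pH = 4.40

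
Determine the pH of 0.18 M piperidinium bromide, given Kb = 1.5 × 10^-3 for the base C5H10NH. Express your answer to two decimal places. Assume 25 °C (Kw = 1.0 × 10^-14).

pH = 5.96

C5H10NH2+ is the conjugate acid of the weak base C5H10NH.
Ka = Kw/Kb = 1.0×10^-14 / 1.5 × 10^-3 = 6.67 × 10^-12
From the ICE table, Ka = [H+]²/(0.18 − [H+]) = 6.67 × 10^-12.
Since Ka ≪ C₀, [H+] ≈ √(Ka·C₀) = 1.10 × 10^-6 M.
([H+]/C₀ = 0.00061% < 5%, so the approximation holds.)
pH = −log[H+] = −log(1.10 × 10^-6) = 5.96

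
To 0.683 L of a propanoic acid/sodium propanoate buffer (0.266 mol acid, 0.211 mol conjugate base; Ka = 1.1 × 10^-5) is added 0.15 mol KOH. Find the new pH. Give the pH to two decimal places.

OH- converts CH3CH2COOH to CH3CH2COO-: CH3CH2COOH → 0.116 mol, CH3CH2COO- → 0.361 mol.
pKa = −log(1.1 × 10^-5) = 4.959
Henderson–Hasselbalch with mole ratio 0.361/0.116: pH = 4.959 + (+0.493)

pH = 5.45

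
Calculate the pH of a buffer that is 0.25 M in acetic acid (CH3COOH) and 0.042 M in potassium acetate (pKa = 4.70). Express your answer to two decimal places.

pH = 3.93

Using pH = pKa + log([base]/[acid]) with [base]/[acid] = 0.042/0.25:
pH = 4.70 + (-0.775) = 3.93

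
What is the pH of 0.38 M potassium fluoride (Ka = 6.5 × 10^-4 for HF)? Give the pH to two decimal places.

pH = 8.38

F- is the conjugate base of the weak acid HF.
Kb = Kw/Ka = 1.0×10^-14 / 6.5 × 10^-4 = 1.54 × 10^-11
Kb = [OH-]²/(0.38 − [OH-]) = 1.54 × 10^-11
Since Kb ≪ C₀, [OH-] ≈ √(Kb·C₀) = 2.42 × 10^-6 M.
([OH-]/C₀ = 0.00064% < 5%, so the approximation holds.)
pOH = 5.62, so pH = 14.00 − pOH = 8.38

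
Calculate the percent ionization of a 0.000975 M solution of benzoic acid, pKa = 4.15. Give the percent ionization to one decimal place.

23.6%

C6H5COOH ⇌ C6H5COO- + H+; let x = [H+] at equilibrium.
Ka = 10^(−4.15) = 7.08 × 10^-5
Ka = x²/(C₀ − x); solving the quadratic gives x = 2.30 × 10^-4 M.
% ionization = x/C₀ × 100% = 2.30 × 10^-4/0.000975 × 100% = 23.6%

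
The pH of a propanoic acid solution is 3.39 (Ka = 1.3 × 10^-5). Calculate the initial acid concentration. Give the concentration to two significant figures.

C₀ = 1.3 × 10^-2 M

[H+] = 10^(-3.39) = 4.07 × 10^-4 M = x
Ka = x²/(C₀ − x) ⇒ C₀ = x + x²/Ka
C₀ = 4.07 × 10^-4 + (4.07 × 10^-4)²/(1.3 × 10^-5) = 1.31 × 10^-2 M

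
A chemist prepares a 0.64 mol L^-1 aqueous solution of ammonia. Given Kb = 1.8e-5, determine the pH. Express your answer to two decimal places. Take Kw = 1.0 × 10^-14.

pH = 11.53

NH3 + H2O ⇌ NH4+ + OH-
Kb = [OH-]²/(0.64 − [OH-]) = 1.8 × 10^-5
Since Kb ≪ C₀, [OH-] ≈ √(Kb·C₀) = 3.39 × 10^-3 M.
([OH-]/C₀ = 0.53% < 5%, so the approximation holds.)
pOH = 2.47, so pH = 14.00 − pOH = 11.53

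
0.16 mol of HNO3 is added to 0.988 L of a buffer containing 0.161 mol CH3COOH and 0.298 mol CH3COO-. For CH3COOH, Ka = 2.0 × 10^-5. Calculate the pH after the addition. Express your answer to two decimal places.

pH = 4.33

Added H+ converts CH3COO- to CH3COOH: CH3COOH → 0.321 mol, CH3COO- → 0.138 mol.
pKa = −log(2.0 × 10^-5) = 4.699
Henderson–Hasselbalch with mole ratio 0.138/0.321: pH = 4.699 + (-0.367)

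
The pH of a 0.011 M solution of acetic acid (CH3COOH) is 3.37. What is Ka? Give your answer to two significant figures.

Ka = 1.7 × 10^-5

[H+] = 10^(-3.37) = 4.27 × 10^-4 M
At equilibrium [HA] = 0.011 − 4.27 × 10^-4 = 1.06 × 10^-2 M
Ka = [H+][A-]/[HA] = (4.27 × 10^-4)² / 1.06 × 10^-2 = 1.7 × 10^-5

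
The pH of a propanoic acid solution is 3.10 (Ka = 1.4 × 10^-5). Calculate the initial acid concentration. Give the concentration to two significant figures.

C₀ = 4.6 × 10^-2 M

[H+] = 10^(-3.10) = 7.94 × 10^-4 M = x
Ka = x²/(C₀ − x) ⇒ C₀ = x + x²/Ka
C₀ = 7.94 × 10^-4 + (7.94 × 10^-4)²/(1.4 × 10^-5) = 4.58 × 10^-2 M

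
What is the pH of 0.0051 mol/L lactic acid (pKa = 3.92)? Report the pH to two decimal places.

pH = 3.14

CH3CH(OH)COOH ⇌ CH3CH(OH)COO- + H+
Ka = 10^(−3.92) = 1.20 × 10^-4
Let x = [H+] at equilibrium. Ka = x²/(0.0051 − x).
Here C₀/Ka ≈ 42.5, so the small-x approximation fails. Use the quadratic:
x = (−Ka + √(Ka² + 4·Ka·C₀))/2 = 7.25 × 10^-4 M
pH = −log[H+] = −log(7.25 × 10^-4) = 3.14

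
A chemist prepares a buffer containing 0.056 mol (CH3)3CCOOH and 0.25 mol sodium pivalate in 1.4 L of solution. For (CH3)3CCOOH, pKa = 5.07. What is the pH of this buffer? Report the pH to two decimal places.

pH = 5.72

Henderson–Hasselbalch: pH = pKa + log([(CH3)3CCOO-]/[(CH3)3CCOOH]) = 5.07 + log(0.25/0.056)
pH = 5.07 + (+0.650) = 5.72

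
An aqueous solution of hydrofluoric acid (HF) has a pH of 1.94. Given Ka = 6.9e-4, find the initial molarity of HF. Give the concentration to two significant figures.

[H+] = 10^(-1.94) = 1.15 × 10^-2 M = x
Ka = x²/(C₀ − x) ⇒ C₀ = x + x²/Ka
C₀ = 1.15 × 10^-2 + (1.15 × 10^-2)²/(6.9 × 10^-4) = 2.03 × 10^-1 M

C₀ = 2.0 × 10^-1 M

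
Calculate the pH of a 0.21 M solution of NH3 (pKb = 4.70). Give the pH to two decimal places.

NH3 + H2O ⇌ NH4+ + OH-
Kb = 10^(−4.70) = 2.00 × 10^-5
Kb = [OH-]²/(0.21 − [OH-]) = 2.00 × 10^-5
Neglecting [OH-] in the denominator: [OH-] = √(2.00 × 10^-5 × 0.21) = 2.05 × 10^-3 M
Check: 0.98% ionized — well under 5%, approximation valid.
pOH = −log(2.05 × 10^-3) = 2.69; pH = 14.00 − 2.69 = 11.31

pH = 11.31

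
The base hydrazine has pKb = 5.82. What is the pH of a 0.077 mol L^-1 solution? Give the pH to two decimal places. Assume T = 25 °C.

pH = 10.53

N2H4 + H2O ⇌ N2H5+ + OH-
Kb = 10^(−5.82) = 1.51 × 10^-6
From the ICE table, Kb = [OH-]²/(0.077 − [OH-]) = 1.51 × 10^-6.
Assume [OH-] ≪ 0.077: [OH-] ≈ √(1.51 × 10^-6 × 0.077) = 3.41 × 10^-4 M
pOH = 3.47, so pH = 14.00 − pOH = 10.53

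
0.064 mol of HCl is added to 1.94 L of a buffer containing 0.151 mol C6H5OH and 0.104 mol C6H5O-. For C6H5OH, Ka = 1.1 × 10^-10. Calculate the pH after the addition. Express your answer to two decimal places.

Added H+ converts C6H5O- to C6H5OH: C6H5OH → 0.215 mol, C6H5O- → 0.04 mol.
pKa = −log(1.1 × 10^-10) = 9.959
pH = pKa + log(n_C6H5O-/n_C6H5OH) = 9.959 + log(0.04/0.215) = 9.959 + (-0.730)

pH = 9.23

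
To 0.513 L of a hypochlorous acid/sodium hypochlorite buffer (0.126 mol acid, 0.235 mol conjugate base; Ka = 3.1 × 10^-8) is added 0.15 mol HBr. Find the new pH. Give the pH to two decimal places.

pH = 7.00

Added H+ converts OCl- to HOCl: HOCl → 0.276 mol, OCl- → 0.085 mol.
pKa = −log(3.1 × 10^-8) = 7.509
Henderson–Hasselbalch with mole ratio 0.085/0.276: pH = 7.509 + (-0.511)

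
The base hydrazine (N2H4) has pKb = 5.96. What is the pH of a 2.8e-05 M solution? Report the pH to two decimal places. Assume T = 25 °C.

N2H4 + H2O ⇌ N2H5+ + OH-
Kb = 10^(−5.96) = 1.10 × 10^-6
From the ICE table, Kb = [OH-]²/(2.8e-05 − [OH-]) = 1.10 × 10^-6.
Here C₀/Kb ≈ 25.5, so the small-[OH-] approximation fails. Use the quadratic:
[OH-] = [−1.1e-06 + √(1.1e-06² + 1.23e-10)]/2 = 5.03 × 10^-6 M
pOH = 5.30, so pH = 14.00 − pOH = 8.70

pH = 8.70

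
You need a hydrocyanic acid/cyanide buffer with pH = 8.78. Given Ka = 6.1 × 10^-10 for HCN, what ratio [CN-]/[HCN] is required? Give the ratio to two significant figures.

ratio = 0.37

pKa = -log(6.1 × 10^-10) = 9.215
pH = pKa + log(r) ⇒ log(r) = 8.78 − 9.215 = -0.435
r = [CN-]/[HCN] = 10^(-0.435) = 0.367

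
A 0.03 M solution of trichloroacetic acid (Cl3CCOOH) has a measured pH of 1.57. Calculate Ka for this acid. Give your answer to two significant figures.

[H+] = 10^(-1.57) = 2.69 × 10^-2 M
At equilibrium [HA] = 0.03 − 2.69 × 10^-2 = 3.10 × 10^-3 M
Ka = [H+][A-]/[HA] = (2.69 × 10^-2)² / 3.10 × 10^-3 = 2.3 × 10^-1

Ka = 2.3 × 10^-1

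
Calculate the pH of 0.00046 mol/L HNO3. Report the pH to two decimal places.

pH = 3.34

HNO3 is a strong acid and dissociates completely, so [H+] = 0.00046 M.
pH = -log(0.00046) = 3.34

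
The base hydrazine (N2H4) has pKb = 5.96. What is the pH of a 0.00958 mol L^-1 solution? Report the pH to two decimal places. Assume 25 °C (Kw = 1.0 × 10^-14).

N2H4 + H2O ⇌ N2H5+ + OH-
Kb = 10^(−5.96) = 1.10 × 10^-6
From the ICE table, Kb = x²/(0.00958 − x) = 1.10 × 10^-6.
Neglecting x in the denominator: x = √(1.10 × 10^-6 × 0.00958) = 1.03 × 10^-4 M
Check: 1.1% ionized — well under 5%, approximation valid.
pOH = −log(1.03 × 10^-4) = 3.99; pH = 14.00 − 3.99 = 10.01

pH = 10.01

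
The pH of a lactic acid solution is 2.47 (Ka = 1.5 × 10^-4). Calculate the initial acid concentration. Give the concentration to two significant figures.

[H+] = 10^(-2.47) = 3.39 × 10^-3 M = x
Ka = x²/(C₀ − x) ⇒ C₀ = x + x²/Ka
C₀ = 3.39 × 10^-3 + (3.39 × 10^-3)²/(1.5 × 10^-4) = 8.00 × 10^-2 M

C₀ = 8.0 × 10^-2 M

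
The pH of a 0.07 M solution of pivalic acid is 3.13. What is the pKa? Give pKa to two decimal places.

[H+] = 10^(-3.13) = 7.41 × 10^-4 M
At equilibrium [HA] = 0.07 − 7.41 × 10^-4 = 6.93 × 10^-2 M
Ka = [H+][A-]/[HA] = (7.41 × 10^-4)² / 6.93 × 10^-2 = 7.92 × 10^-6
pKa = -log(7.92 × 10^-6) = 5.10

pKa = 5.10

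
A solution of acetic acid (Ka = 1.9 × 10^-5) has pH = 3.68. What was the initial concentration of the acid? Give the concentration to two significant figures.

C₀ = 2.5 × 10^-3 M

[H+] = 10^(-3.68) = 2.09 × 10^-4 M = x
Ka = x²/(C₀ − x) ⇒ C₀ = x + x²/Ka
C₀ = 2.09 × 10^-4 + (2.09 × 10^-4)²/(1.9 × 10^-5) = 2.51 × 10^-3 M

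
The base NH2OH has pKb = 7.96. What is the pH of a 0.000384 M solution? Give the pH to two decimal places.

pH = 8.31

NH2OH + H2O ⇌ NH3OH+ + OH-
Kb = 10^(−7.96) = 1.10 × 10^-8
From the ICE table, Kb = [OH-]²/(0.000384 − [OH-]) = 1.10 × 10^-8.
Since Kb ≪ C₀, [OH-] ≈ √(Kb·C₀) = 2.06 × 10^-6 M.
Check: 0.54% ionized — well under 5%, approximation valid.
pOH = −log(2.06 × 10^-6) = 5.69; pH = 14.00 − 5.69 = 8.31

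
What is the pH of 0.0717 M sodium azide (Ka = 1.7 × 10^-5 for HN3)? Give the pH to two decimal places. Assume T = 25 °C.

N3- is the conjugate base of the weak acid HN3.
Kb = Kw/Ka = 1.0×10^-14 / 1.7 × 10^-5 = 5.88 × 10^-10
Let x = [OH-] at equilibrium. Kb = x²/(0.0717 − x).
Neglecting x in the denominator: x = √(5.88 × 10^-10 × 0.0717) = 6.49 × 10^-6 M
Check: 0.0091% ionized — well under 5%, approximation valid.
pOH = 5.19, so pH = 14.00 − pOH = 8.81

pH = 8.81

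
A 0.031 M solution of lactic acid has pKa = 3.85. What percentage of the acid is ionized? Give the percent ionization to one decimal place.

6.5%

CH3CH(OH)COOH ⇌ CH3CH(OH)COO- + H+; let x = [H+] at equilibrium.
Ka = 10^(−3.85) = 1.41 × 10^-4
Solve x² + 0.000141x − 4.37e-06 = 0 → x = 2.02 × 10^-3 M
Fraction ionized = 2.02 × 10^-3 / 0.031 = 0.0652 → 6.5%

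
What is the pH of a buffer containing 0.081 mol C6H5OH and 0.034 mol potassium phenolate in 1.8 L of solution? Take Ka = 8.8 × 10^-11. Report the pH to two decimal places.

pKa = −log(8.8 × 10^-11) = 10.056
pH = pKa + log([A⁻]/[HA]) = 10.056 + log(0.034/0.081)
pH = 10.056 + (-0.377) = 9.68

pH = 9.68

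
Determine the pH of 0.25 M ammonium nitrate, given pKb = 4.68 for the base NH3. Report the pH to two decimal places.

NH4+ is the conjugate acid of the weak base NH3.
Kb = 10^(−4.68) = 2.09 × 10^-5
Ka = Kw/Kb = 1.0×10^-14 / 2.09 × 10^-5 = 4.78 × 10^-10
From the ICE table, Ka = x²/(0.25 − x) = 4.78 × 10^-10.
Since Ka ≪ C₀, x ≈ √(Ka·C₀) = 1.09 × 10^-5 M.
Check: 0.0044% ionized — well under 5%, approximation valid.
pH = −log(1.09 × 10^-5) = 4.96

pH = 4.96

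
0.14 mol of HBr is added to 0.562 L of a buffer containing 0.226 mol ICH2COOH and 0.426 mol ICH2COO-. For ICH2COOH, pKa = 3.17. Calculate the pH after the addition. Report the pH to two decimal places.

Added H+ converts ICH2COO- to ICH2COOH: ICH2COOH → 0.366 mol, ICH2COO- → 0.286 mol.
pH = pKa + log([A⁻]/[HA]) = 3.17 + log(0.286/0.366) = 3.17 -0.107

pH = 3.06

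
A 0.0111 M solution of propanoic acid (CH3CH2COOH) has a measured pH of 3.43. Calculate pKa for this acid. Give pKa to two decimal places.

[H+] = 10^(-3.43) = 3.72 × 10^-4 M
At equilibrium [HA] = 0.0111 − 3.72 × 10^-4 = 1.07 × 10^-2 M
Ka = [H+][A-]/[HA] = (3.72 × 10^-4)² / 1.07 × 10^-2 = 1.29 × 10^-5
pKa = -log(1.29 × 10^-5) = 4.89

pKa = 4.89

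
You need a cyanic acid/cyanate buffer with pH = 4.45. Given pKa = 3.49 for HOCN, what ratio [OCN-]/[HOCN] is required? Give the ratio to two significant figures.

ratio = 9.1

pH = pKa + log(r) ⇒ log(r) = 4.45 − 3.49 = +0.96
r = [OCN-]/[HOCN] = 10^(+0.96) = 9.12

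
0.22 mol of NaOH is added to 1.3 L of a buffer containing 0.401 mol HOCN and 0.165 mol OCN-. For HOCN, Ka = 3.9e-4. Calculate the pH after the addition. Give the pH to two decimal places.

After neutralization: n(HOCN) = 0.181 mol, n(OCN-) = 0.385 mol.
pKa = −log(3.9 × 10^-4) = 3.409
Henderson–Hasselbalch with mole ratio 0.385/0.181: pH = 3.409 + (+0.328)

pH = 3.74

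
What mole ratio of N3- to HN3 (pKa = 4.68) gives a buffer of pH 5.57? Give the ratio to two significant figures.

ratio = 7.8

pH = pKa + log(r) ⇒ log(r) = 5.57 − 4.68 = +0.89
r = [N3-]/[HN3] = 10^(+0.89) = 7.76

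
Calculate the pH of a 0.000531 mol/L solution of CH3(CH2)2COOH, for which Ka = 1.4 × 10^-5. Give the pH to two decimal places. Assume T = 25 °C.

CH3(CH2)2COOH ⇌ CH3(CH2)2COO- + H+
Ka = [H+]²/(0.000531 − [H+]) = 1.4 × 10^-5
[H+] is not negligible relative to C₀; solve [H+]² + 1.4e-05·[H+] − 7.43e-09 = 0.
[H+] = [−1.4e-05 + √(1.4e-05² + 2.97e-08)]/2 = 7.95 × 10^-5 M
pH = −log[H+] = −log(7.95 × 10^-5) = 4.10

pH = 4.10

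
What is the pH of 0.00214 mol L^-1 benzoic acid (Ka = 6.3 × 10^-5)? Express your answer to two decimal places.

C6H5COOH ⇌ C6H5COO- + H+
Let x = [H+] at equilibrium. Ka = x²/(0.00214 − x).
Here C₀/Ka ≈ 34, so the small-x approximation fails. Use the quadratic:
x = (−Ka + √(Ka² + 4·Ka·C₀))/2 = 3.37 × 10^-4 M
pH = −log[H+] = −log(3.37 × 10^-4) = 3.47

pH = 3.47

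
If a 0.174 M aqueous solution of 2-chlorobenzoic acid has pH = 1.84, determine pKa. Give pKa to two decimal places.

pKa = 2.88

[H+] = 10^(-1.84) = 1.45 × 10^-2 M
At equilibrium [HA] = 0.174 − 1.45 × 10^-2 = 1.59 × 10^-1 M
Ka = [H+][A-]/[HA] = (1.45 × 10^-2)² / 1.59 × 10^-1 = 1.32 × 10^-3
pKa = -log(1.32 × 10^-3) = 2.88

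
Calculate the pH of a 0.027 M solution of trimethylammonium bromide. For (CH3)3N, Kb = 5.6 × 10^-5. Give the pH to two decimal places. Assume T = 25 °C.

(CH3)3NH+ is the conjugate acid of the weak base (CH3)3N.
Ka = Kw/Kb = 1.0×10^-14 / 5.6 × 10^-5 = 1.79 × 10^-10
From the ICE table, Ka = [H+]²/(0.027 − [H+]) = 1.79 × 10^-10.
Since Ka ≪ C₀, [H+] ≈ √(Ka·C₀) = 2.20 × 10^-6 M.
([H+]/C₀ = 0.0081% < 5%, so the approximation holds.)
pH = −log(2.20 × 10^-6) = 5.66

pH = 5.66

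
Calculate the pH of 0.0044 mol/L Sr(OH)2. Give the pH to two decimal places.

pH = 11.94

Sr(OH)2 is a strong base (each formula unit releases 2 OH-); [OH-] = 0.0088 M.
pOH = -log(0.0088) = 2.06
pH = 14.00 - 2.06 = 11.94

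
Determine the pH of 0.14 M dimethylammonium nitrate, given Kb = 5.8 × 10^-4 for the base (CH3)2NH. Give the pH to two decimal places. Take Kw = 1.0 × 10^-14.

(CH3)2NH2+ is the conjugate acid of the weak base (CH3)2NH.
Ka = Kw/Kb = 1.0×10^-14 / 5.8 × 10^-4 = 1.72 × 10^-11
Ka = [H+]²/(0.14 − [H+]) = 1.72 × 10^-11
Assume [H+] ≪ 0.14: [H+] ≈ √(1.72 × 10^-11 × 0.14) = 1.55 × 10^-6 M
([H+]/C₀ = 0.0011% < 5%, so the approximation holds.)
pH = −log[H+] = −log(1.55 × 10^-6) = 5.81

pH = 5.81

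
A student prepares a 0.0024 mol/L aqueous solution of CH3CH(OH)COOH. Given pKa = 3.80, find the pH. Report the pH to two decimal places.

CH3CH(OH)COOH ⇌ CH3CH(OH)COO- + H+
Ka = 10^(−3.80) = 1.58 × 10^-4
Ka = x²/(0.0024 − x) = 1.58 × 10^-4
The 5% rule fails; solving x² + Ka·x − Ka·C₀ = 0 exactly:
x = (−Ka + √(Ka² + 4·Ka·C₀))/2 = 5.42 × 10^-4 M
pH = −log[H+] = −log(5.42 × 10^-4) = 3.27

pH = 3.27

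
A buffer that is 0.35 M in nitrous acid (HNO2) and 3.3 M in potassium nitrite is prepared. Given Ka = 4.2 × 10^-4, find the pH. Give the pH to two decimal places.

pKa = −log(4.2 × 10^-4) = 3.377
pH = pKa + log([A⁻]/[HA]) = 3.377 + log(3.3/0.35)
pH = 3.377 + (+0.974) = 4.35

pH = 4.35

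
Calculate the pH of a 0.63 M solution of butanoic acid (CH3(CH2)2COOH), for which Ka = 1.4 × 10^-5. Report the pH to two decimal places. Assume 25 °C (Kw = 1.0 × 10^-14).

pH = 2.53

CH3(CH2)2COOH ⇌ CH3(CH2)2COO- + H+
From the ICE table, Ka = [H+]²/(0.63 − [H+]) = 1.4 × 10^-5.
Assume [H+] ≪ 0.63: [H+] ≈ √(1.4 × 10^-5 × 0.63) = 2.97 × 10^-3 M
([H+]/C₀ = 0.47% < 5%, so the approximation holds.)
pH = −log(2.97 × 10^-3) = 2.53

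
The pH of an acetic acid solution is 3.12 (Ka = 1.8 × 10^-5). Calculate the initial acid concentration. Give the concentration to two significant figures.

[H+] = 10^(-3.12) = 7.59 × 10^-4 M = x
Ka = x²/(C₀ − x) ⇒ C₀ = x + x²/Ka
C₀ = 7.59 × 10^-4 + (7.59 × 10^-4)²/(1.8 × 10^-5) = 3.28 × 10^-2 M

C₀ = 3.3 × 10^-2 M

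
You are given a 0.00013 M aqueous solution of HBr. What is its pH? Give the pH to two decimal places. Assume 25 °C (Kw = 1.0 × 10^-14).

pH = 3.89

HBr is a strong acid and dissociates completely, so [H+] = 0.00013 M.
pH = -log(0.00013) = 3.89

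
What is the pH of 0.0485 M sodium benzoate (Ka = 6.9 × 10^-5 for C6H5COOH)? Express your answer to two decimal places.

C6H5COO- is the conjugate base of the weak acid C6H5COOH.
Kb = Kw/Ka = 1.0×10^-14 / 6.9 × 10^-5 = 1.45 × 10^-10
From the ICE table, Kb = [OH-]²/(0.0485 − [OH-]) = 1.45 × 10^-10.
Neglecting [OH-] in the denominator: [OH-] = √(1.45 × 10^-10 × 0.0485) = 2.65 × 10^-6 M
pOH = −log(2.65 × 10^-6) = 5.58; pH = 14.00 − 5.58 = 8.42

pH = 8.42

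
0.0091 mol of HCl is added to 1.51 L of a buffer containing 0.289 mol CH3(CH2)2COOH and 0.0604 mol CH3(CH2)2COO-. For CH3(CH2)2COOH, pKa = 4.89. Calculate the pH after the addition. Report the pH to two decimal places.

pH = 4.13

Added H+ converts CH3(CH2)2COO- to CH3(CH2)2COOH: CH3(CH2)2COOH → 0.298 mol, CH3(CH2)2COO- → 0.0513 mol.
pH = pKa + log([A⁻]/[HA]) = 4.89 + log(0.0513/0.298) = 4.89 -0.764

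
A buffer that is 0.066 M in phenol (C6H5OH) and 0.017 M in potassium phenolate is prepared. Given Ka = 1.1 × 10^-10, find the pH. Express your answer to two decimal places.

pKa = −log(1.1 × 10^-10) = 9.959
Using pH = pKa + log([base]/[acid]) with [base]/[acid] = 0.017/0.066:
pH = 9.959 + (-0.589) = 9.37

pH = 9.37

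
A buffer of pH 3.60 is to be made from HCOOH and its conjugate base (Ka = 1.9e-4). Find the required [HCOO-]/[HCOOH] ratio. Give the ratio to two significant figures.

pKa = -log(1.9 × 10^-4) = 3.721
pH = pKa + log(r) ⇒ log(r) = 3.60 − 3.721 = -0.121
r = [HCOO-]/[HCOOH] = 10^(-0.121) = 0.757

ratio = 0.76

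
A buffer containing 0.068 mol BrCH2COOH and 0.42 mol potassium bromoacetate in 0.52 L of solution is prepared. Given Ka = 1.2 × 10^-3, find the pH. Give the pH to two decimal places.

pH = 3.71

pKa = −log(1.2 × 10^-3) = 2.921
pH = pKa + log([A⁻]/[HA]) = 2.921 + log(0.42/0.068)
pH = 2.921 + (+0.791) = 3.71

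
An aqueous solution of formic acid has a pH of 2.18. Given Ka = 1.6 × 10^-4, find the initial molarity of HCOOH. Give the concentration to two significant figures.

[H+] = 10^(-2.18) = 6.61 × 10^-3 M = x
Ka = x²/(C₀ − x) ⇒ C₀ = x + x²/Ka
C₀ = 6.61 × 10^-3 + (6.61 × 10^-3)²/(1.6 × 10^-4) = 2.80 × 10^-1 M

C₀ = 2.8 × 10^-1 M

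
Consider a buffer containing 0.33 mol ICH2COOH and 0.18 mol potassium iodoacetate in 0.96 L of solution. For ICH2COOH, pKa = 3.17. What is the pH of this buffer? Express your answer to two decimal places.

pH = 2.91

Henderson–Hasselbalch: pH = pKa + log([ICH2COO-]/[ICH2COOH]) = 3.17 + log(0.18/0.33)
pH = 3.17 + (-0.263) = 2.91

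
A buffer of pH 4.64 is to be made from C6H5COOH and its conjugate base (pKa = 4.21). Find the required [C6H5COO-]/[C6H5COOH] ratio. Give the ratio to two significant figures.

ratio = 2.7

pH = pKa + log(r) ⇒ log(r) = 4.64 − 4.21 = +0.43
r = [C6H5COO-]/[C6H5COOH] = 10^(+0.43) = 2.69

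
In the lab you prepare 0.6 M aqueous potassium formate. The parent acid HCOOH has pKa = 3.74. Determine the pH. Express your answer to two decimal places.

HCOO- is the conjugate base of the weak acid HCOOH.
Ka = 10^(−3.74) = 1.82 × 10^-4
Kb = Kw/Ka = 1.0×10^-14 / 1.82 × 10^-4 = 5.49 × 10^-11
From the ICE table, Kb = [OH-]²/(0.6 − [OH-]) = 5.49 × 10^-11.
Since Kb ≪ C₀, [OH-] ≈ √(Kb·C₀) = 5.74 × 10^-6 M.
pOH = 5.24, so pH = 14.00 − pOH = 8.76

pH = 8.76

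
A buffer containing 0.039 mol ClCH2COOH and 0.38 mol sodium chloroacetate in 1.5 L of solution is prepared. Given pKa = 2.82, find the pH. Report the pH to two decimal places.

pH = 3.81

Henderson–Hasselbalch: pH = pKa + log([ClCH2COO-]/[ClCH2COOH]) = 2.82 + log(0.38/0.039)
pH = 2.82 + (+0.989) = 3.81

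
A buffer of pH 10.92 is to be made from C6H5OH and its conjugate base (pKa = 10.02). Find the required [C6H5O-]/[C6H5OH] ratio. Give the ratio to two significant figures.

ratio = 7.9

pH = pKa + log(r) ⇒ log(r) = 10.92 − 10.02 = +0.90
r = [C6H5O-]/[C6H5OH] = 10^(+0.90) = 7.94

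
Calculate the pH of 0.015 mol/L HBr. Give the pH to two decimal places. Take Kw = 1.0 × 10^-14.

pH = 1.82

HBr is a strong acid and dissociates completely, so [H+] = 0.015 M.
pH = -log(0.015) = 1.82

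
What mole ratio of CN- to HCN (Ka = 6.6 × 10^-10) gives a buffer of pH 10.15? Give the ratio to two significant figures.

pKa = -log(6.6 × 10^-10) = 9.180
pH = pKa + log(r) ⇒ log(r) = 10.15 − 9.180 = +0.970
r = [CN-]/[HCN] = 10^(+0.970) = 9.33

ratio = 9.3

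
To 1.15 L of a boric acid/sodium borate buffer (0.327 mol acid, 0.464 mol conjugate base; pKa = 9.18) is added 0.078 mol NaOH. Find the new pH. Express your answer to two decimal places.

pH = 9.52

OH- converts B(OH)3 to B(OH)4-: B(OH)3 → 0.249 mol, B(OH)4- → 0.542 mol.
pH = pKa + log(n_B(OH)4-/n_B(OH)3) = 9.18 + log(0.542/0.249) = 9.18 + (+0.338)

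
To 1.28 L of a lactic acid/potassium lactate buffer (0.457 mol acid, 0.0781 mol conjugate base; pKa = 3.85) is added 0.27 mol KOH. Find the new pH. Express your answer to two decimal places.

pH = 4.12

After neutralization: n(CH3CH(OH)COOH) = 0.187 mol, n(CH3CH(OH)COO-) = 0.348 mol.
Henderson–Hasselbalch with mole ratio 0.348/0.187: pH = 3.85 + (+0.270)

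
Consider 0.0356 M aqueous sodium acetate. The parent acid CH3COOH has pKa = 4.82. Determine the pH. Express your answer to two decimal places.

pH = 8.69

CH3COO- is the conjugate base of the weak acid CH3COOH.
Ka = 10^(−4.82) = 1.51 × 10^-5
Kb = Kw/Ka = 1.0×10^-14 / 1.51 × 10^-5 = 6.62 × 10^-10
Kb = [OH-]²/(0.0356 − [OH-]) = 6.62 × 10^-10
Neglecting [OH-] in the denominator: [OH-] = √(6.62 × 10^-10 × 0.0356) = 4.85 × 10^-6 M
pOH = 5.31, so pH = 14.00 − pOH = 8.69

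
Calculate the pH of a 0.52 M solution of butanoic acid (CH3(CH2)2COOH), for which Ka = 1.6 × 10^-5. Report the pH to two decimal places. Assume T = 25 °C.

CH3(CH2)2COOH ⇌ CH3(CH2)2COO- + H+
Ka = [H+]²/(0.52 − [H+]) = 1.6 × 10^-5
Since Ka ≪ C₀, [H+] ≈ √(Ka·C₀) = 2.88 × 10^-3 M.
pH = −log[H+] = −log(2.88 × 10^-3) = 2.54

pH = 2.54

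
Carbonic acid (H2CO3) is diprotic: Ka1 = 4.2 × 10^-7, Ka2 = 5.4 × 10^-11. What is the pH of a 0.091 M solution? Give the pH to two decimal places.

pH = 3.71

Ka1 ≫ Ka2, so treat the first dissociation as the only significant source of H+.
Ka1 = x²/(0.091 − x) = 4.2 × 10^-7
x ≈ √(4.2 × 10^-7 × 0.091) = 1.95 × 10^-4 M
pH = −log(1.95 × 10^-4) = 3.71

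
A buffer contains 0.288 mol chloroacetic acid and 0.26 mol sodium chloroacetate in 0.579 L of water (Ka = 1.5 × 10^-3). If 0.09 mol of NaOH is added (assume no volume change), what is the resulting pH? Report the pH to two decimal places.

After neutralization: n(ClCH2COOH) = 0.198 mol, n(ClCH2COO-) = 0.35 mol.
pKa = −log(1.5 × 10^-3) = 2.824
pH = pKa + log([A⁻]/[HA]) = 2.824 + log(0.35/0.198) = 2.824 +0.247

pH = 3.07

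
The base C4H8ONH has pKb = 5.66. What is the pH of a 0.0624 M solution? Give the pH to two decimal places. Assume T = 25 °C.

C4H8ONH + H2O ⇌ C4H8ONH2+ + OH-
Kb = 10^(−5.66) = 2.19 × 10^-6
Kb = [OH-]²/(0.0624 − [OH-]) = 2.19 × 10^-6
Since Kb ≪ C₀, [OH-] ≈ √(Kb·C₀) = 3.70 × 10^-4 M.
pOH = 3.43, so pH = 14.00 − pOH = 10.57

pH = 10.57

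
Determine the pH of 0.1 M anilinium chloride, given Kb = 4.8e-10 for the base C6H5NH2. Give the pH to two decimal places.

C6H5NH3+ is the conjugate acid of the weak base C6H5NH2.
Ka = Kw/Kb = 1.0×10^-14 / 4.8 × 10^-10 = 2.08 × 10^-5
From the ICE table, Ka = x²/(0.1 − x) = 2.08 × 10^-5.
Assume x ≪ 0.1: x ≈ √(2.08 × 10^-5 × 0.1) = 1.44 × 10^-3 M
Check: 1.4% ionized — well under 5%, approximation valid.
pH = −log[H+] = −log(1.44 × 10^-3) = 2.84

pH = 2.84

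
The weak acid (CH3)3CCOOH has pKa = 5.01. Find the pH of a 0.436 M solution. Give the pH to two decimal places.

(CH3)3CCOOH ⇌ (CH3)3CCOO- + H+
Ka = 10^(−5.01) = 9.77 × 10^-6
From the ICE table, Ka = x²/(0.436 − x) = 9.77 × 10^-6.
Neglecting x in the denominator: x = √(9.77 × 10^-6 × 0.436) = 2.06 × 10^-3 M
(x/C₀ = 0.47% < 5%, so the approximation holds.)
pH = −log[H+] = −log(2.06 × 10^-3) = 2.69

pH = 2.69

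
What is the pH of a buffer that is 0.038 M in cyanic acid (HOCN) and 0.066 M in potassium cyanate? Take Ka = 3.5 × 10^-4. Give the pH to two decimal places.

pKa = −log(3.5 × 10^-4) = 3.456
pH = pKa + log([A⁻]/[HA]) = 3.456 + log(0.066/0.038)
pH = 3.456 + (+0.240) = 3.70

pH = 3.70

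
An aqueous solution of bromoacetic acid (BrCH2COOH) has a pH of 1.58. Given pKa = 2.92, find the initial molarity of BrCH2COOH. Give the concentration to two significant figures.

[H+] = 10^(-1.58) = 2.63 × 10^-2 M = x
Ka = 10^(−2.92) = 1.20 × 10^-3
Ka = x²/(C₀ − x) ⇒ C₀ = x + x²/Ka
C₀ = 2.63 × 10^-2 + (2.63 × 10^-2)²/(1.20 × 10^-3) = 6.03 × 10^-1 M

C₀ = 6.0 × 10^-1 M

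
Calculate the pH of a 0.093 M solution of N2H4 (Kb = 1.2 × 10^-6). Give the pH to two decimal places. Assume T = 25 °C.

N2H4 + H2O ⇌ N2H5+ + OH-
From the ICE table, Kb = x²/(0.093 − x) = 1.2 × 10^-6.
Since Kb ≪ C₀, x ≈ √(Kb·C₀) = 3.34 × 10^-4 M.
Check: 0.36% ionized — well under 5%, approximation valid.
pOH = 3.48, so pH = 14.00 − pOH = 10.52

pH = 10.52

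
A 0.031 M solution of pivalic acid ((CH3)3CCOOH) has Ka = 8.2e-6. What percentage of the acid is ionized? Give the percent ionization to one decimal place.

(CH3)3CCOOH ⇌ (CH3)3CCOO- + H+; let x = [H+] at equilibrium.
x ≈ √(Ka·C₀) = √(8.2 × 10^-6 × 0.031) = 5.04 × 10^-4 M
% ionization = x/C₀ × 100% = 5.04 × 10^-4/0.031 × 100% = 1.6%

1.6%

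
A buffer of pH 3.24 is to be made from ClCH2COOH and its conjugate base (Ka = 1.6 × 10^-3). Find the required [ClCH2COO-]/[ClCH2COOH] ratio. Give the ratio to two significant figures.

pKa = -log(1.6 × 10^-3) = 2.796
pH = pKa + log(r) ⇒ log(r) = 3.24 − 2.796 = +0.444
r = [ClCH2COO-]/[ClCH2COOH] = 10^(+0.444) = 2.78

ratio = 2.8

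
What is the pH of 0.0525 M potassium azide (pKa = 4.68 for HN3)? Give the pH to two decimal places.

pH = 8.70

N3- is the conjugate base of the weak acid HN3.
Ka = 10^(−4.68) = 2.09 × 10^-5
Kb = Kw/Ka = 1.0×10^-14 / 2.09 × 10^-5 = 4.78 × 10^-10
From the ICE table, Kb = x²/(0.0525 − x) = 4.78 × 10^-10.
Since Kb ≪ C₀, x ≈ √(Kb·C₀) = 5.01 × 10^-6 M.
pOH = 5.30, so pH = 14.00 − pOH = 8.70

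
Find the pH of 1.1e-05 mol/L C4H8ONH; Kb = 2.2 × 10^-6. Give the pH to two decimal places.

pH = 8.60

C4H8ONH + H2O ⇌ C4H8ONH2+ + OH-
From the ICE table, Kb = x²/(1.1e-05 − x) = 2.2 × 10^-6.
The 5% rule fails; solving x² + Kb·x − Kb·C₀ = 0 exactly:
x = [−2.2e-06 + √(2.2e-06² + 9.68e-11)]/2 = 3.94 × 10^-6 M
pOH = 5.40, so pH = 14.00 − pOH = 8.60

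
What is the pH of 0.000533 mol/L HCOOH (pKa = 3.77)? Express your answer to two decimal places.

HCOOH ⇌ HCOO- + H+
Ka = 10^(−3.77) = 1.70 × 10^-4
From the ICE table, Ka = x²/(0.000533 − x) = 1.70 × 10^-4.
x is not negligible relative to C₀; solve x² + 0.00017·x − 9.06e-08 = 0.
x = [−0.00017 + √(0.00017² + 3.62e-07)]/2 = 2.28 × 10^-4 M
pH = −log(2.28 × 10^-4) = 3.64

pH = 3.64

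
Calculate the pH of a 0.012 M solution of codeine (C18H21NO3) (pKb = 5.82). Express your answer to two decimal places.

pH = 10.13

C18H21NO3 + H2O ⇌ C18H22NO3+ + OH-
Kb = 10^(−5.82) = 1.51 × 10^-6
Kb = x²/(0.012 − x) = 1.51 × 10^-6
Neglecting x in the denominator: x = √(1.51 × 10^-6 × 0.012) = 1.35 × 10^-4 M
(x/C₀ = 1.1% < 5%, so the approximation holds.)
pOH = 3.87, so pH = 14.00 − pOH = 10.13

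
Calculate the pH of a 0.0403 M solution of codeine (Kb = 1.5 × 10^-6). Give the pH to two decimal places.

C18H21NO3 + H2O ⇌ C18H22NO3+ + OH-
Kb = x²/(0.0403 − x) = 1.5 × 10^-6
Neglecting x in the denominator: x = √(1.5 × 10^-6 × 0.0403) = 2.46 × 10^-4 M
(x/C₀ = 0.61% < 5%, so the approximation holds.)
pOH = −log(2.46 × 10^-4) = 3.61; pH = 14.00 − 3.61 = 10.39

pH = 10.39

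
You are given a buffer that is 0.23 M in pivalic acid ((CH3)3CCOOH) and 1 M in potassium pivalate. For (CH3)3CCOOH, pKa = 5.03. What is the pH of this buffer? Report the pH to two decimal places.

pH = 5.67

Using pH = pKa + log([base]/[acid]) with [base]/[acid] = 1/0.23:
pH = 5.03 + (+0.638) = 5.67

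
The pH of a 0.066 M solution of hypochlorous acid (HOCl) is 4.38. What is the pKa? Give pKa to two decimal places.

[H+] = 10^(-4.38) = 4.17 × 10^-5 M
At equilibrium [HA] = 0.066 − 4.17 × 10^-5 = 6.60 × 10^-2 M
Ka = [H+][A-]/[HA] = (4.17 × 10^-5)² / 6.60 × 10^-2 = 2.63 × 10^-8
pKa = -log(2.63 × 10^-8) = 7.58

pKa = 7.58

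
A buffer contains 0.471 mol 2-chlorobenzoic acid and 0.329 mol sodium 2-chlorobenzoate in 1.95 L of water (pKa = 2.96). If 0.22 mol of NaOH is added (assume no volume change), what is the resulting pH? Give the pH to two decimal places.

After neutralization: n(ClC6H4COOH) = 0.251 mol, n(ClC6H4COO-) = 0.549 mol.
Henderson–Hasselbalch with mole ratio 0.549/0.251: pH = 2.96 + (+0.340)

pH = 3.30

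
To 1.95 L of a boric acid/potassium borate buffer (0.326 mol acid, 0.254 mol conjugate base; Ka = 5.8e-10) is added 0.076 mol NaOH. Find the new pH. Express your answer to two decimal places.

pH = 9.36

OH- converts B(OH)3 to B(OH)4-: B(OH)3 → 0.25 mol, B(OH)4- → 0.33 mol.
pKa = −log(5.8 × 10^-10) = 9.237
pH = pKa + log(n_B(OH)4-/n_B(OH)3) = 9.237 + log(0.33/0.25) = 9.237 + (+0.121)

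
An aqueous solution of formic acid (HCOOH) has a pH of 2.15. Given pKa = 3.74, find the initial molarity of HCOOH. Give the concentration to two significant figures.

[H+] = 10^(-2.15) = 7.08 × 10^-3 M = x
Ka = 10^(−3.74) = 1.82 × 10^-4
Ka = x²/(C₀ − x) ⇒ C₀ = x + x²/Ka
C₀ = 7.08 × 10^-3 + (7.08 × 10^-3)²/(1.82 × 10^-4) = 2.82 × 10^-1 M

C₀ = 2.8 × 10^-1 M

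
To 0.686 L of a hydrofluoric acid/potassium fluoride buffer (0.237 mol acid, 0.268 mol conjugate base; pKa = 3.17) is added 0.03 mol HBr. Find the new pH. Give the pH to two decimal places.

pH = 3.12

Added H+ converts F- to HF: HF → 0.267 mol, F- → 0.238 mol.
pH = pKa + log(n_F-/n_HF) = 3.17 + log(0.238/0.267) = 3.17 + (-0.050)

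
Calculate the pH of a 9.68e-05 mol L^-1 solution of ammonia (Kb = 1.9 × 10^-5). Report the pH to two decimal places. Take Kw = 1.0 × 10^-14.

NH3 + H2O ⇌ NH4+ + OH-
From the ICE table, Kb = x²/(9.68e-05 − x) = 1.9 × 10^-5.
x is not negligible relative to C₀; solve x² + 1.9e-05·x − 1.84e-09 = 0.
x = [−1.9e-05 + √(1.9e-05² + 7.36e-09)]/2 = 3.44 × 10^-5 M
pOH = 4.46, so pH = 14.00 − pOH = 9.54

pH = 9.54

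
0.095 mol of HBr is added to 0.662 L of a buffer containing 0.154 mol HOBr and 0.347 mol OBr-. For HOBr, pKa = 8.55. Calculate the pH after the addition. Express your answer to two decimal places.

pH = 8.56

Added H+ converts OBr- to HOBr: HOBr → 0.249 mol, OBr- → 0.252 mol.
pH = pKa + log(n_OBr-/n_HOBr) = 8.55 + log(0.252/0.249) = 8.55 + (+0.005)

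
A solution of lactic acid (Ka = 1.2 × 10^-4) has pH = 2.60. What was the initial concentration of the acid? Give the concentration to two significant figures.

C₀ = 5.5 × 10^-2 M

[H+] = 10^(-2.60) = 2.51 × 10^-3 M = x
Ka = x²/(C₀ − x) ⇒ C₀ = x + x²/Ka
C₀ = 2.51 × 10^-3 + (2.51 × 10^-3)²/(1.2 × 10^-4) = 5.50 × 10^-2 M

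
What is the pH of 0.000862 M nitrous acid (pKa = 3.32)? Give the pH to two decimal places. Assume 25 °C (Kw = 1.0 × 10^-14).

HNO2 ⇌ NO2- + H+
Ka = 10^(−3.32) = 4.79 × 10^-4
From the ICE table, Ka = x²/(0.000862 − x) = 4.79 × 10^-4.
The 5% rule fails; solving x² + Ka·x − Ka·C₀ = 0 exactly:
x = [−0.000479 + √(0.000479² + 1.65e-06)]/2 = 4.46 × 10^-4 M
pH = −log(4.46 × 10^-4) = 3.35

pH = 3.35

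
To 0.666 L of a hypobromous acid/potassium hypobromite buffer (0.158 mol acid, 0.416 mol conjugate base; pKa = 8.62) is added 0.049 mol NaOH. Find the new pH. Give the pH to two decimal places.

After neutralization: n(HOBr) = 0.109 mol, n(OBr-) = 0.465 mol.
pH = pKa + log(n_OBr-/n_HOBr) = 8.62 + log(0.465/0.109) = 8.62 + (+0.630)

pH = 9.25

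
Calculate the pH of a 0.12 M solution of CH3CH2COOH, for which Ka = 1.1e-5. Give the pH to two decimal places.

CH3CH2COOH ⇌ CH3CH2COO- + H+
Let x = [H+] at equilibrium. Ka = x²/(0.12 − x).
Since Ka ≪ C₀, x ≈ √(Ka·C₀) = 1.15 × 10^-3 M.
pH = −log[H+] = −log(1.15 × 10^-3) = 2.94

pH = 2.94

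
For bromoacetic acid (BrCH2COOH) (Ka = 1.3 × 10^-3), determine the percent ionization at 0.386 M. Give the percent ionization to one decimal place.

BrCH2COOH ⇌ BrCH2COO- + H+; let x = [H+] at equilibrium.
Ka = x²/(C₀ − x); solving the quadratic gives x = 2.18 × 10^-2 M.
Fraction ionized = 2.18 × 10^-2 / 0.386 = 0.0565 → 5.6%

5.6%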